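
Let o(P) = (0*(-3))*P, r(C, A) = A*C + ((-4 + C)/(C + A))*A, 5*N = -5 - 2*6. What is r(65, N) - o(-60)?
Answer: -69105/308 ≈ -224.37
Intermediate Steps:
N = -17/5 (N = (-5 - 2*6)/5 = (-5 - 12)/5 = (⅕)*(-17) = -17/5 ≈ -3.4000)
r(C, A) = A*C + A*(-4 + C)/(A + C) (r(C, A) = A*C + ((-4 + C)/(A + C))*A = A*C + A*(-4 + C)/(A + C))
o(P) = 0 (o(P) = 0*P = 0)
r(65, N) - o(-60) = -17*(-4 + 65 + 65² - 17/5*65)/(5*(-17/5 + 65)) - 1*0 = -17*(-4 + 65 + 4225 - 221)/(5*308/5) + 0 = -17/5*5/308*4065 + 0 = -69105/308 + 0 = -69105/308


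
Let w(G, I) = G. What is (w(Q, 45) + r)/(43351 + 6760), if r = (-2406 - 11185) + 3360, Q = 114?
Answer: -10117/50111 ≈ -0.20189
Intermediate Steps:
r = -10231 (r = -13591 + 3360 = -10231)
(w(Q, 45) + r)/(43351 + 6760) = (114 - 10231)/(43351 + 6760) = -10117/50111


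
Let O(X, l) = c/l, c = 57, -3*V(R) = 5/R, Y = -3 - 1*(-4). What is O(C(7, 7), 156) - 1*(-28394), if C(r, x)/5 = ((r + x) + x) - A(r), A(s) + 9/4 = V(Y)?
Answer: 1476507/52 ≈ 28394.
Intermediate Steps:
Y = 1 (Y = -3 + 4 = 1)
V(R) = -5/(3*R)
A(s) = -47/12 (A(s) = -9/4 - 5/3/1 = -9/4 - 5/3*1 = -9/4 - 5/3 = -47/12)
C(r, x) = 235/12 + 5*r + 10*x (C(r, x) = 5*(((r + x) + x) - 1*(-47/12)) = 5*((r + 2*x) + 47/12) = 5*(47/12 + r + 2*x) = 235/12 + 5*r + 10*x)
O(X, l) = 57/l
O(C(7, 7), 156) - 1*(-28394) = 57/156 - 1*(-28394) = 57*(1/156) + 28394 = 19/52 + 28394 = 1476507/52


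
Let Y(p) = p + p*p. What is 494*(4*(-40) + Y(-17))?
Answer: 55328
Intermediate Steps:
Y(p) = p + p²
494*(4*(-40) + Y(-17)) = 494*(4*(-40) - 17*(1 - 17)) = 494*(-160 - 17*(-16)) = 494*(-160 + 272) = 494*112 = 55328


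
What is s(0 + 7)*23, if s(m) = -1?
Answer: -23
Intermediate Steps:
s(0 + 7)*23 = -1*23 = -23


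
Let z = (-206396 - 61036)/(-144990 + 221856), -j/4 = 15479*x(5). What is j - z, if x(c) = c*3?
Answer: -11898043568/12811 ≈ -9.2874e+5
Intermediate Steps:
x(c) = 3*c
j = -928740 (j = -61916*3*5 = -61916*15 = -4*232185 = -928740)
z = -44572/12811 (z = -267432/76866 = -267432*1/76866 = -44572/12811 ≈ -3.4792)
j - z = -928740 - 1*(-44572/12811) = -928740 + 44572/12811 = -11898043568/12811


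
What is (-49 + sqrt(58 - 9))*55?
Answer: -2310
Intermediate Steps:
(-49 + sqrt(58 - 9))*55 = (-49 + sqrt(49))*55 = (-49 + 7)*55 = -42*55 = -2310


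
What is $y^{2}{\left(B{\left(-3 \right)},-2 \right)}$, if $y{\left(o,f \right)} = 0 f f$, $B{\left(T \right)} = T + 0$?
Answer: $0$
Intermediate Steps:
$B{\left(T \right)} = T$
$y{\left(o,f \right)} = 0$ ($y{\left(o,f \right)} = 0 f = 0$)
$y^{2}{\left(B{\left(-3 \right)},-2 \right)} = 0^{2} = 0$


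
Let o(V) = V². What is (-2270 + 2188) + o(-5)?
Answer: -57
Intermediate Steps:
(-2270 + 2188) + o(-5) = (-2270 + 2188) + (-5)² = -82 + 25 = -57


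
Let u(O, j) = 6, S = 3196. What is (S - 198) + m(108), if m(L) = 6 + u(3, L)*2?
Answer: 3016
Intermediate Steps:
m(L) = 18 (m(L) = 6 + 6*2 = 6 + 12 = 18)
(S - 198) + m(108) = (3196 - 198) + 18 = 2998 + 18 = 3016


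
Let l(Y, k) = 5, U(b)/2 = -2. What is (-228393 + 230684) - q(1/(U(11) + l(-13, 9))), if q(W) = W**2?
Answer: 2290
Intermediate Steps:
U(b) = -4 (U(b) = 2*(-2) = -4)
(-228393 + 230684) - q(1/(U(11) + l(-13, 9))) = (-228393 + 230684) - (1/(-4 + 5))**2 = 2291 - (1/1)**2 = 2291 - 1*1**2 = 2291 - 1*1 = 2291 - 1 = 2290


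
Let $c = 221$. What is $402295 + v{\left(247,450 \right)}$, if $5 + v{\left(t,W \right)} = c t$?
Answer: $456877$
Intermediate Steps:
$v{\left(t,W \right)} = -5 + 221 t$
$402295 + v{\left(247,450 \right)} = 402295 + \left(-5 + 221 \cdot 247\right) = 402295 + \left(-5 + 54587\right) = 402295 + 54582 = 456877$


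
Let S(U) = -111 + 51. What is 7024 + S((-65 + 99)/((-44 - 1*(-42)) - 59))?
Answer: 6964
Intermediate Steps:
S(U) = -60
7024 + S((-65 + 99)/((-44 - 1*(-42)) - 59)) = 7024 - 60 = 6964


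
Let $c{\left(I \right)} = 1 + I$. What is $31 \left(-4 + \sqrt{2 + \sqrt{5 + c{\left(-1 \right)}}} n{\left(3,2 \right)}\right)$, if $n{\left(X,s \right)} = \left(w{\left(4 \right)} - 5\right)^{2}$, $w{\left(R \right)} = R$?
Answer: $-124 + 31 \sqrt{2 + \sqrt{5}} \approx -60.197$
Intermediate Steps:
$n{\left(X,s \right)} = 1$ ($n{\left(X,s \right)} = \left(4 - 5\right)^{2} = \left(-1\right)^{2} = 1$)
$31 \left(-4 + \sqrt{2 + \sqrt{5 + c{\left(-1 \right)}}} n{\left(3,2 \right)}\right) = 31 \left(-4 + \sqrt{2 + \sqrt{5 + \left(1 - 1\right)}} 1\right) = 31 \left(-4 + \sqrt{2 + \sqrt{5 + 0}} \cdot 1\right) = 31 \left(-4 + \sqrt{2 + \sqrt{5}} \cdot 1\right) = 31 \left(-4 + \sqrt{2 + \sqrt{5}}\right) = -124 + 31 \sqrt{2 + \sqrt{5}}$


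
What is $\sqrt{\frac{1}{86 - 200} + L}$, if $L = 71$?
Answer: $\frac{\sqrt{922602}}{114} \approx 8.4256$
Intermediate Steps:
$\sqrt{\frac{1}{86 - 200} + L} = \sqrt{\frac{1}{86 - 200} + 71} = \sqrt{\frac{1}{-114} + 71} = \sqrt{- \frac{1}{114} + 71} = \sqrt{\frac{8093}{114}} = \frac{\sqrt{922602}}{114}$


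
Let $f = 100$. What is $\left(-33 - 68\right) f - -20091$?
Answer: $9991$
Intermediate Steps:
$\left(-33 - 68\right) f - -20091 = \left(-33 - 68\right) 100 - -20091 = \left(-101\right) 100 + 20091 = -10100 + 20091 = 9991$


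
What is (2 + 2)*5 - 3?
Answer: 17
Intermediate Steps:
(2 + 2)*5 - 3 = 4*5 - 3 = 20 - 3 = 17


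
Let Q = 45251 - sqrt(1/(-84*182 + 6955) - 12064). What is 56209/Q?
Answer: 21195097653847/17063192986646 + 56209*I*sqrt(837710765229)/17063192986646 ≈ 1.2422 + 0.003015*I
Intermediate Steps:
Q = 45251 - I*sqrt(837710765229)/8333 (Q = 45251 - sqrt(1/(-15288 + 6955) - 12064) = 45251 - sqrt(1/(-8333) - 12064) = 45251 - sqrt(-1/8333 - 12064) = 45251 - sqrt(-100529313/8333) = 45251 - I*sqrt(837710765229)/8333 ≈ 45251.0 - 109.84*I)
56209/Q = 56209/(45251 - I*sqrt(837710765229)/8333)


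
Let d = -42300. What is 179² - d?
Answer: 74341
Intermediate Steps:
179² - d = 179² - 1*(-42300) = 32041 + 42300 = 74341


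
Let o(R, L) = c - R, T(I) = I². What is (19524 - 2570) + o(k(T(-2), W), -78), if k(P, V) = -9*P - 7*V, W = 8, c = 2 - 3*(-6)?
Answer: 17066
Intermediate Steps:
c = 20 (c = 2 + 18 = 20)
o(R, L) = 20 - R
(19524 - 2570) + o(k(T(-2), W), -78) = (19524 - 2570) + (20 - (-9*(-2)² - 7*8)) = 16954 + (20 - (-9*4 - 56)) = 16954 + (20 - (-36 - 56)) = 16954 + (20 - 1*(-92)) = 16954 + (20 + 92) = 16954 + 112 = 17066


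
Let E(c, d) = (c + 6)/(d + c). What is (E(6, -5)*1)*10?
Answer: 120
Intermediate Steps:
E(c, d) = (6 + c)/(c + d)
(E(6, -5)*1)*10 = (((6 + 6)/(6 - 5))*1)*10 = ((12/1)*1)*10 = ((1*12)*1)*10 = (12*1)*10 = 12*10 = 120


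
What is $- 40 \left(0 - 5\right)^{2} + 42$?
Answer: $-958$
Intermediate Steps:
$- 40 \left(0 - 5\right)^{2} + 42 = - 40 \left(-5\right)^{2} + 42 = \left(-40\right) 25 + 42 = -1000 + 42 = -958$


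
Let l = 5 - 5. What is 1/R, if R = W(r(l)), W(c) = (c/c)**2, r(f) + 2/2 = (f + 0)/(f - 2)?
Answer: 1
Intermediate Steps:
l = 0
r(f) = -1 + f/(-2 + f) (r(f) = -1 + (f + 0)/(f - 2) = -1 + f/(-2 + f))
W(c) = 1 (W(c) = 1**2 = 1)
R = 1
1/R = 1/1 = 1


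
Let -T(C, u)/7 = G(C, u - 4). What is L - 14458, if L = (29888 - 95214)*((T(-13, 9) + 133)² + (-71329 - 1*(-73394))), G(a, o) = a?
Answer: -3412710024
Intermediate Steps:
T(C, u) = -7*C
L = -3412695566 (L = (29888 - 95214)*((-7*(-13) + 133)² + (-71329 - 1*(-73394))) = -65326*((91 + 133)² + (-71329 + 73394)) = -65326*(224² + 2065) = -65326*(50176 + 2065) = -65326*52241 = -3412695566)
L - 14458 = -3412695566 - 14458 = -3412710024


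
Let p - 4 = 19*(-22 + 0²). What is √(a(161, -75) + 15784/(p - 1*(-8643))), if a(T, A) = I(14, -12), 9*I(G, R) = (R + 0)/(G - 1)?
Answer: 2*√3415035/2743 ≈ 1.3474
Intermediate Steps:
p = -414 (p = 4 + 19*(-22 + 0²) = 4 + 19*(-22 + 0) = 4 + 19*(-22) = 4 - 418 = -414)
I(G, R) = R/(9*(-1 + G)) (I(G, R) = ((R + 0)/(G - 1))/9 = (R/(-1 + G))/9 = R/(9*(-1 + G)))
a(T, A) = -4/39 (a(T, A) = (⅑)*(-12)/(-1 + 14) = (⅑)*(-12)/13 = (⅑)*(-12)*(1/13) = -4/39)
√(a(161, -75) + 15784/(p - 1*(-8643))) = √(-4/39 + 15784/(-414 - 1*(-8643))) = √(-4/39 + 15784/(-414 + 8643)) = √(-4/39 + 15784/8229) = √(4980/2743) = 2*√3415035/2743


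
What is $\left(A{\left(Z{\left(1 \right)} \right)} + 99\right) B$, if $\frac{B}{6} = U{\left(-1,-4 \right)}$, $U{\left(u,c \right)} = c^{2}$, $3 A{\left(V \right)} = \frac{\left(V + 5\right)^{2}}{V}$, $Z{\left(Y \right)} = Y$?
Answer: $10656$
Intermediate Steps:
$A{\left(V \right)} = \frac{\left(5 + V\right)^{2}}{3 V}$ ($A{\left(V \right)} = \frac{\left(V + 5\right)^{2} \frac{1}{V}}{3} = \frac{\left(5 + V\right)^{2} \frac{1}{V}}{3} = \frac{\frac{1}{V} \left(5 + V\right)^{2}}{3} = \frac{\left(5 + V\right)^{2}}{3 V}$)
$B = 96$ ($B = 6 \left(-4\right)^{2} = 6 \cdot 16 = 96$)
$\left(A{\left(Z{\left(1 \right)} \right)} + 99\right) B = \left(\frac{\left(5 + 1\right)^{2}}{3 \cdot 1} + 99\right) 96 = \left(\frac{1}{3} \cdot 1 \cdot 6^{2} + 99\right) 96 = \left(\frac{1}{3} \cdot 1 \cdot 36 + 99\right) 96 = \left(12 + 99\right) 96 = 111 \cdot 96 = 10656$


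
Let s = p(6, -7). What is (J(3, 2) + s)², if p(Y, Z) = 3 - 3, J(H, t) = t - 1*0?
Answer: 4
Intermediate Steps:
J(H, t) = t (J(H, t) = t + 0 = t)
p(Y, Z) = 0
s = 0
(J(3, 2) + s)² = (2 + 0)² = 2² = 4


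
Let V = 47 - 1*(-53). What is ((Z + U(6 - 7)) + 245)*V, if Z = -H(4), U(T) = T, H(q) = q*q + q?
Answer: 22400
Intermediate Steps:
H(q) = q + q**2 (H(q) = q**2 + q = q + q**2)
V = 100 (V = 47 + 53 = 100)
Z = -20 (Z = -4*(1 + 4) = -4*5 = -1*20 = -20)
((Z + U(6 - 7)) + 245)*V = ((-20 + (6 - 7)) + 245)*100 = ((-20 - 1) + 245)*100 = (-21 + 245)*100 = 224*100 = 22400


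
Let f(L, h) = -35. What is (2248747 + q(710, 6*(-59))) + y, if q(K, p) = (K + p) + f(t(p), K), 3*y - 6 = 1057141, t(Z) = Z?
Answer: 7804351/3 ≈ 2.6015e+6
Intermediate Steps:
y = 1057147/3 (y = 2 + (1/3)*1057141 = 2 + 1057141/3 = 1057147/3 ≈ 3.5238e+5)
q(K, p) = -35 + K + p (q(K, p) = (K + p) - 35 = -35 + K + p)
(2248747 + q(710, 6*(-59))) + y = (2248747 + (-35 + 710 + 6*(-59))) + 1057147/3 = (2248747 + (-35 + 710 - 354)) + 1057147/3 = (2248747 + 321) + 1057147/3 = 2249068 + 1057147/3 = 7804351/3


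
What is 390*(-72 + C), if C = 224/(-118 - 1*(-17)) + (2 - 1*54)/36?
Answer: -8941010/303 ≈ -29508.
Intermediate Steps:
C = -3329/909 (C = 224/(-118 + 17) + (2 - 54)*(1/36) = 224/(-101) - 52*1/36 = 224*(-1/101) - 13/9 = -224/101 - 13/9 = -3329/909 ≈ -3.6623)
390*(-72 + C) = 390*(-72 - 3329/909) = 390*(-68777/909) = -8941010/303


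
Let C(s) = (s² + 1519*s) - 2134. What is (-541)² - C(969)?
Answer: -2116057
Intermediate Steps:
C(s) = -2134 + s² + 1519*s
(-541)² - C(969) = (-541)² - (-2134 + 969² + 1519*969) = 292681 - (-2134 + 938961 + 1471911) = 292681 - 1*2408738 = 292681 - 2408738 = -2116057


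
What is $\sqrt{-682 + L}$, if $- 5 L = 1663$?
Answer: $\frac{i \sqrt{25365}}{5} \approx 31.853 i$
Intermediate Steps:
$L = - \frac{1663}{5}$ ($L = \left(- \frac{1}{5}\right) 1663 = - \frac{1663}{5} \approx -332.6$)
$\sqrt{-682 + L} = \sqrt{-682 - \frac{1663}{5}} = \sqrt{- \frac{5073}{5}} = \frac{i \sqrt{25365}}{5}$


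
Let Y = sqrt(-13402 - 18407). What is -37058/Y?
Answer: 37058*I*sqrt(31809)/31809 ≈ 207.78*I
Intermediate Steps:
Y = I*sqrt(31809) (Y = sqrt(-31809) = I*sqrt(31809) ≈ 178.35*I)
-37058/Y = -37058*(-I*sqrt(31809)/31809) = -(-37058)*I*sqrt(31809)/31809 = 37058*I*sqrt(31809)/31809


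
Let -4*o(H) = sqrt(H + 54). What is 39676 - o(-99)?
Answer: 39676 + 3*I*sqrt(5)/4 ≈ 39676.0 + 1.6771*I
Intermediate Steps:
o(H) = -sqrt(54 + H)/4 (o(H) = -sqrt(H + 54)/4 = -sqrt(54 + H)/4)
39676 - o(-99) = 39676 - (-1)*sqrt(54 - 99)/4 = 39676 - (-1)*sqrt(-45)/4 = 39676 - (-1)*3*I*sqrt(5)/4 = 39676 - (-3)*I*sqrt(5)/4 = 39676 + 3*I*sqrt(5)/4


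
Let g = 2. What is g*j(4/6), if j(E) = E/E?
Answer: 2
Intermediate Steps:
j(E) = 1
g*j(4/6) = 2*1 = 2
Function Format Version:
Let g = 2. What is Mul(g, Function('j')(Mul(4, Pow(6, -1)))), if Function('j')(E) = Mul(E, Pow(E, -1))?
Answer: 2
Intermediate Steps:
Function('j')(E) = 1
Mul(g, Function('j')(Mul(4, Pow(6, -1)))) = Mul(2, 1) = 2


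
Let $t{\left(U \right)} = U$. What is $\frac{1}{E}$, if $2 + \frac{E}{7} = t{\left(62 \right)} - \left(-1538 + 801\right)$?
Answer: $\frac{1}{5579} \approx 0.00017924$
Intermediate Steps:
$E = 5579$ ($E = -14 + 7 \left(62 - \left(-1538 + 801\right)\right) = -14 + 7 \left(62 - -737\right) = -14 + 7 \left(62 + 737\right) = -14 + 7 \cdot 799 = -14 + 5593 = 5579$)
$\frac{1}{E} = \frac{1}{5579}$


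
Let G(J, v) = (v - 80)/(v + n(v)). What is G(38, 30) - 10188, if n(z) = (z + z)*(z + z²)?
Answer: -56879609/5583 ≈ -10188.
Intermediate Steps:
n(z) = 2*z*(z + z²) (n(z) = (2*z)*(z + z²) = 2*z*(z + z²))
G(J, v) = (-80 + v)/(v + 2*v²*(1 + v)) (G(J, v) = (v - 80)/(v + 2*v²*(1 + v)) = (-80 + v)/(v + 2*v²*(1 + v)))
G(38, 30) - 10188 = (-80 + 30)/(30*(1 + 2*30*(1 + 30))) - 10188 = (1/30)*(-50)/(1 + 2*30*31) - 10188 = (1/30)*(-50)/(1 + 1860) - 10188 = (1/30)*(-50)/1861 - 10188 = (1/30)*(1/1861)*(-50) - 10188 = -5/5583 - 10188 = -56879609/5583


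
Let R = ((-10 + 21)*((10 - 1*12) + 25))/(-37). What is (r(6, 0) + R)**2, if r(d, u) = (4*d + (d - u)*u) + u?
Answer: 403225/1369 ≈ 294.54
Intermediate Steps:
R = -253/37 (R = (11*((10 - 12) + 25))*(-1/37) = (11*(-2 + 25))*(-1/37) = (11*23)*(-1/37) = 253*(-1/37) = -253/37 ≈ -6.8378)
r(d, u) = u + 4*d + u*(d - u) (r(d, u) = (4*d + u*(d - u)) + u = u + 4*d + u*(d - u))
(r(6, 0) + R)**2 = ((0 - 1*0**2 + 4*6 + 6*0) - 253/37)**2 = ((0 - 1*0 + 24 + 0) - 253/37)**2 = ((0 + 0 + 24 + 0) - 253/37)**2 = (24 - 253/37)**2 = (635/37)**2 = 403225/1369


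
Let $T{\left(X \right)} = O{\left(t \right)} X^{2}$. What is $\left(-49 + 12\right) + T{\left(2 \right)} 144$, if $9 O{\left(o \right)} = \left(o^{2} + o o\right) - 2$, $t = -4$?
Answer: $1883$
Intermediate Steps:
$O{\left(o \right)} = - \frac{2}{9} + \frac{2 o^{2}}{9}$ ($O{\left(o \right)} = \frac{\left(o^{2} + o o\right) - 2}{9} = \frac{\left(o^{2} + o^{2}\right) - 2}{9} = \frac{2 o^{2} - 2}{9} = \frac{-2 + 2 o^{2}}{9} = - \frac{2}{9} + \frac{2 o^{2}}{9}$)
$T{\left(X \right)} = \frac{10 X^{2}}{3}$ ($T{\left(X \right)} = \left(- \frac{2}{9} + \frac{2 \left(-4\right)^{2}}{9}\right) X^{2} = \left(- \frac{2}{9} + \frac{2}{9} \cdot 16\right) X^{2} = \left(- \frac{2}{9} + \frac{32}{9}\right) X^{2} = \frac{10 X^{2}}{3}$)
$\left(-49 + 12\right) + T{\left(2 \right)} 144 = \left(-49 + 12\right) + \frac{10 \cdot 2^{2}}{3} \cdot 144 = -37 + \frac{10}{3} \cdot 4 \cdot 144 = -37 + \frac{40}{3} \cdot 144 = -37 + 1920 = 1883$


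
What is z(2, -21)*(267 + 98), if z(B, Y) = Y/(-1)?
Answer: 7665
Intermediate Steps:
z(B, Y) = -Y (z(B, Y) = Y*(-1) = -Y)
z(2, -21)*(267 + 98) = (-1*(-21))*(267 + 98) = 21*365 = 7665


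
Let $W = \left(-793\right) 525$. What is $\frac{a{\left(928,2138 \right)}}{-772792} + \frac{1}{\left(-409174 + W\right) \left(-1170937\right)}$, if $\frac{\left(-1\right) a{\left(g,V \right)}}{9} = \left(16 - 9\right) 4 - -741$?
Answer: $\frac{6689889280231315}{746986406018105896} \approx 0.0089558$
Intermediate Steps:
$a{\left(g,V \right)} = -6921$ ($a{\left(g,V \right)} = - 9 \left(\left(16 - 9\right) 4 - -741\right) = - 9 \left(7 \cdot 4 + 741\right) = - 9 \left(28 + 741\right) = \left(-9\right) 769 = -6921$)
$W = -416325$
$\frac{a{\left(928,2138 \right)}}{-772792} + \frac{1}{\left(-409174 + W\right) \left(-1170937\right)} = - \frac{6921}{-772792} + \frac{1}{\left(-409174 - 416325\right) \left(-1170937\right)} = \left(-6921\right) \left(- \frac{1}{772792}\right) + \frac{1}{-825499} \left(- \frac{1}{1170937}\right) = \frac{6921}{772792} - - \frac{1}{966607322563} = \frac{6921}{772792} + \frac{1}{966607322563} = \frac{6689889280231315}{746986406018105896}$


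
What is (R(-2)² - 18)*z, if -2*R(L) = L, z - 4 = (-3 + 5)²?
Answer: -136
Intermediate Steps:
z = 8 (z = 4 + (-3 + 5)² = 4 + 2² = 4 + 4 = 8)
R(L) = -L/2
(R(-2)² - 18)*z = ((-½*(-2))² - 18)*8 = (1² - 18)*8 = (1 - 18)*8 = -17*8 = -136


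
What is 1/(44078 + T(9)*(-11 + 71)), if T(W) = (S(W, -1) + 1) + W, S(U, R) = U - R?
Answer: 1/45278 ≈ 2.2086e-5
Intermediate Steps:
T(W) = 2 + 2*W (T(W) = ((W - 1*(-1)) + 1) + W = ((W + 1) + 1) + W = ((1 + W) + 1) + W = (2 + W) + W = 2 + 2*W)
1/(44078 + T(9)*(-11 + 71)) = 1/(44078 + (2 + 2*9)*(-11 + 71)) = 1/(44078 + (2 + 18)*60) = 1/(44078 + 20*60) = 1/(44078 + 1200) = 1/45278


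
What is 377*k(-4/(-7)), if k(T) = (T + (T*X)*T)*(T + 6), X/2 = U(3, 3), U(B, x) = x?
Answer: 2150408/343 ≈ 6269.4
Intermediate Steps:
X = 6 (X = 2*3 = 6)
k(T) = (6 + T)*(T + 6*T**2) (k(T) = (T + (T*6)*T)*(T + 6) = (T + (6*T)*T)*(6 + T) = (T + 6*T**2)*(6 + T) = (6 + T)*(T + 6*T**2))
377*k(-4/(-7)) = 377*((-4/(-7))*(6 + 6*(-4/(-7))**2 + 37*(-4/(-7)))) = 377*((-4*(-1/7))*(6 + 6*(-4*(-1/7))**2 + 37*(-4*(-1/7)))) = 377*(4*(6 + 6*(4/7)**2 + 37*(4/7))/7) = 377*(4*(6 + 6*(16/49) + 148/7)/7) = 377*(4*(6 + 96/49 + 148/7)/7) = 377*((4/7)*(1426/49)) = 377*(5704/343) = 2150408/343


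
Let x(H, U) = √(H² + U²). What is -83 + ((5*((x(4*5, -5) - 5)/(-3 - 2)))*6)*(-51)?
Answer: -1613 + 1530*√17 ≈ 4695.4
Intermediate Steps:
-83 + ((5*((x(4*5, -5) - 5)/(-3 - 2)))*6)*(-51) = -83 + ((5*((√((4*5)² + (-5)²) - 5)/(-3 - 2)))*6)*(-51) = -83 + ((5*((√(20² + 25) - 5)/(-5)))*6)*(-51) = -83 + ((5*((√(400 + 25) - 5)*(-⅕)))*6)*(-51) = -83 + ((5*((√425 - 5)*(-⅕)))*6)*(-51) = -83 + ((5*((5*√17 - 5)*(-⅕)))*6)*(-51) = -83 + ((5*((-5 + 5*√17)*(-⅕)))*6)*(-51) = -83 + ((5*(1 - √17))*6)*(-51) = -83 + ((5 - 5*√17)*6)*(-51) = -83 + (30 - 30*√17)*(-51) = -83 + (-1530 + 1530*√17) = -1613 + 1530*√17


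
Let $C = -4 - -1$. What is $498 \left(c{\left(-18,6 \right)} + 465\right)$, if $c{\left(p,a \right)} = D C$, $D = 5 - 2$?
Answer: $227088$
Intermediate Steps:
$C = -3$ ($C = -4 + 1 = -3$)
$D = 3$ ($D = 5 - 2 = 3$)
$c{\left(p,a \right)} = -9$ ($c{\left(p,a \right)} = 3 \left(-3\right) = -9$)
$498 \left(c{\left(-18,6 \right)} + 465\right) = 498 \left(-9 + 465\right) = 498 \cdot 456 = 227088$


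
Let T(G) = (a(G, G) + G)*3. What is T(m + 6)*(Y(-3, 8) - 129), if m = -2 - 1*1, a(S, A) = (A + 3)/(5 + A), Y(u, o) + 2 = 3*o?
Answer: -4815/4 ≈ -1203.8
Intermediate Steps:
Y(u, o) = -2 + 3*o
a(S, A) = (3 + A)/(5 + A)
m = -3 (m = -2 - 1 = -3)
T(G) = 3*G + 3*(3 + G)/(5 + G) (T(G) = ((3 + G)/(5 + G) + G)*3 = (G + (3 + G)/(5 + G))*3 = 3*G + 3*(3 + G)/(5 + G))
T(m + 6)*(Y(-3, 8) - 129) = (3*(3 + (-3 + 6)² + 6*(-3 + 6))/(5 + (-3 + 6)))*((-2 + 3*8) - 129) = (3*(3 + 3² + 6*3)/(5 + 3))*((-2 + 24) - 129) = (3*(3 + 9 + 18)/8)*(22 - 129) = (3*(⅛)*30)*(-107) = (45/4)*(-107) = -4815/4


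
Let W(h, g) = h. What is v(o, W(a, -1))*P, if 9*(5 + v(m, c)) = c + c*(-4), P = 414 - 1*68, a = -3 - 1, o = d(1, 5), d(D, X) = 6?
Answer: -3806/3 ≈ -1268.7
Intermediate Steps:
o = 6
a = -4
P = 346 (P = 414 - 68 = 346)
v(m, c) = -5 - c/3 (v(m, c) = -5 + (c + c*(-4))/9 = -5 + (c - 4*c)/9 = -5 + (-3*c)/9 = -5 - c/3)
v(o, W(a, -1))*P = (-5 - ⅓*(-4))*346 = (-5 + 4/3)*346 = -11/3*346 = -3806/3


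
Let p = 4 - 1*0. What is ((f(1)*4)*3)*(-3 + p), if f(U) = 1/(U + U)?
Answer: 6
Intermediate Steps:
f(U) = 1/(2*U)
p = 4 (p = 4 + 0 = 4)
((f(1)*4)*3)*(-3 + p) = ((((½)/1)*4)*3)*(-3 + 4) = ((((½)*1)*4)*3)*1 = (((½)*4)*3)*1 = (2*3)*1 = 6*1 = 6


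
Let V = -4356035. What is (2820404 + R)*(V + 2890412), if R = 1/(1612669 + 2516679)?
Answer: -17069275113959882439/4129348 ≈ -4.1337e+12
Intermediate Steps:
R = 1/4129348 ≈ 2.4217e-7
(2820404 + R)*(V + 2890412) = (2820404 + 1/4129348)*(-4356035 + 2890412) = (11646429616593/4129348)*(-1465623) = -17069275113959882439/4129348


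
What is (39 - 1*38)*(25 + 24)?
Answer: 49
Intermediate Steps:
(39 - 1*38)*(25 + 24) = (39 - 38)*49 = 1*49 = 49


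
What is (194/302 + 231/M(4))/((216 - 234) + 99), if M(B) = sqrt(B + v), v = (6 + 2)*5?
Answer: 97/12231 + 7*sqrt(11)/54 ≈ 0.43786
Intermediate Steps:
v = 40 (v = 8*5 = 40)
M(B) = sqrt(40 + B) (M(B) = sqrt(B + 40) = sqrt(40 + B))
(194/302 + 231/M(4))/((216 - 234) + 99) = (194/302 + 231/(sqrt(40 + 4)))/((216 - 234) + 99) = (194*(1/302) + 231/(sqrt(44)))/(-18 + 99) = (97/151 + 231/((2*sqrt(11))))/81 = (97/151 + 231*(sqrt(11)/22))*(1/81) = (97/151 + 21*sqrt(11)/2)*(1/81) = 97/12231 + 7*sqrt(11)/54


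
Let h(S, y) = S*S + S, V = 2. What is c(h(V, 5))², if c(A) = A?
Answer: 36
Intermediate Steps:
h(S, y) = S + S² (h(S, y) = S² + S = S + S²)
c(h(V, 5))² = (2*(1 + 2))² = (2*3)² = 6² = 36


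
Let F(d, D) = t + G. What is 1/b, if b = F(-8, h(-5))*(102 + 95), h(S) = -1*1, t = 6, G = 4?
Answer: 1/1970 ≈ 0.00050761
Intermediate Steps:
h(S) = -1
F(d, D) = 10 (F(d, D) = 6 + 4 = 10)
b = 1970 (b = 10*(102 + 95) = 10*197 = 1970)
1/b = 1/1970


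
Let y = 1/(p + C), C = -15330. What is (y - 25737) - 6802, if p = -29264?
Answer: -1451044167/44594 ≈ -32539.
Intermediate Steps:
y = -1/44594 (y = 1/(-29264 - 15330) = 1/(-44594) = -1/44594 ≈ -2.2425e-5)
(y - 25737) - 6802 = (-1/44594 - 25737) - 6802 = -1147715779/44594 - 6802 = -1451044167/44594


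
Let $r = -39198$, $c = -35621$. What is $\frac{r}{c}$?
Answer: $\frac{39198}{35621} \approx 1.1004$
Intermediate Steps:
$\frac{r}{c} = - \frac{39198}{-35621} = \left(-39198\right) \left(- \frac{1}{35621}\right) = \frac{39198}{35621}$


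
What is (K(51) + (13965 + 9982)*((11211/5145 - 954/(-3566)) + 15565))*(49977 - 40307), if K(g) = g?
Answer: 314950609947649304/87367 ≈ 3.6049e+12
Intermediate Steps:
(K(51) + (13965 + 9982)*((11211/5145 - 954/(-3566)) + 15565))*(49977 - 40307) = (51 + (13965 + 9982)*((11211/5145 - 954/(-3566)) + 15565))*(49977 - 40307) = (51 + 23947*((11211*(1/5145) - 954*(-1/3566)) + 15565))*9670 = (51 + 23947*((3737/1715 + 477/1783) + 15565))*9670 = (51 + 23947*(7481126/3057845 + 15565))*9670 = (51 + 23947*(47602838551/3057845))*9670 = (51 + 162849310682971/436835)*9670 = (162849332961556/436835)*9670 = 314950609947649304/87367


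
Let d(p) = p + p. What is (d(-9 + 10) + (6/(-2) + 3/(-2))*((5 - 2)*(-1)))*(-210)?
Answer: -3255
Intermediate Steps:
d(p) = 2*p
(d(-9 + 10) + (6/(-2) + 3/(-2))*((5 - 2)*(-1)))*(-210) = (2*(-9 + 10) + (6/(-2) + 3/(-2))*((5 - 2)*(-1)))*(-210) = (2*1 + (6*(-½) + 3*(-½))*(3*(-1)))*(-210) = (2 + (-3 - 3/2)*(-3))*(-210) = (2 - 9/2*(-3))*(-210) = (2 + 27/2)*(-210) = (31/2)*(-210) = -3255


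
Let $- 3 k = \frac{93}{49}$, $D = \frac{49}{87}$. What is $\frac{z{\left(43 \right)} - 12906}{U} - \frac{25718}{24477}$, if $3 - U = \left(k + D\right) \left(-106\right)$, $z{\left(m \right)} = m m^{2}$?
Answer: $- \frac{6949989402517}{454953999} \approx -15276.0$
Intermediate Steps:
$z{\left(m \right)} = m^{3}$
$D = \frac{49}{87}$ ($D = 49 \cdot \frac{1}{87} = \frac{49}{87} \approx 0.56322$)
$k = - \frac{31}{49}$ ($k = - \frac{93 \cdot \frac{1}{49}}{3} = \left(- \frac{1}{3}\right) \frac{93}{49} = - \frac{31}{49} \approx -0.63265$)
$U = - \frac{18587}{4263}$ ($U = 3 - \left(- \frac{31}{49} + \frac{49}{87}\right) \left(-106\right) = 3 - \left(- \frac{296}{4263}\right) \left(-106\right) = 3 - \frac{31376}{4263} = - \frac{18587}{4263} \approx -4.3601$)
$\frac{z{\left(43 \right)} - 12906}{U} - \frac{25718}{24477} = \frac{43^{3} - 12906}{- \frac{18587}{4263}} - \frac{25718}{24477} = \left(79507 - 12906\right) \left(- \frac{4263}{18587}\right) - \frac{25718}{24477} = 66601 \left(- \frac{4263}{18587}\right) - \frac{25718}{24477} = - \frac{283920063}{18587} - \frac{25718}{24477} = - \frac{6949989402517}{454953999}$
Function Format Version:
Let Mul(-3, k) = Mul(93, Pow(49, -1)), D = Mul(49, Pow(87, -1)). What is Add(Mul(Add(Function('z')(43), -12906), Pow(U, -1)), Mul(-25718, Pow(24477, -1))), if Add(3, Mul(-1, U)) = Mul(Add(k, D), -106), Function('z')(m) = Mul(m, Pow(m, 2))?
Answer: Rational(-6949989402517, 454953999) ≈ -15276.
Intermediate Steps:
Function('z')(m) = Pow(m, 3)
D = Rational(49, 87) (D = Mul(49, Rational(1, 87)) = Rational(49, 87) ≈ 0.56322)
k = Rational(-31, 49) (k = Mul(Rational(-1, 3), Mul(93, Pow(49, -1))) = Mul(Rational(-1, 3), Mul(93, Rational(1, 49))) = Mul(Rational(-1, 3), Rational(93, 49)) = Rational(-31, 49) ≈ -0.63265)
U = Rational(-18587, 4263) (U = Add(3, Mul(-1, Mul(Add(Rational(-31, 49), Rational(49, 87)), -106))) = Add(3, Mul(-1, Mul(Rational(-296, 4263), -106))) = Add(3, Mul(-1, Rational(31376, 4263))) = Add(3, Rational(-31376, 4263)) = Rational(-18587, 4263) ≈ -4.3601)
Add(Mul(Add(Function('z')(43), -12906), Pow(U, -1)), Mul(-25718, Pow(24477, -1))) = Add(Mul(Add(Pow(43, 3), -12906), Pow(Rational(-18587, 4263), -1)), Mul(-25718, Pow(24477, -1))) = Add(Mul(Add(79507, -12906), Rational(-4263, 18587)), Mul(-25718, Rational(1, 24477))) = Add(Mul(66601, Rational(-4263, 18587)), Rational(-25718, 24477)) = Add(Rational(-283920063, 18587), Rational(-25718, 24477)) = Rational(-6949989402517, 454953999)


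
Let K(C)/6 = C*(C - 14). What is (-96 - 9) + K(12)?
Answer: -249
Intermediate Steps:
K(C) = 6*C*(-14 + C) (K(C) = 6*(C*(C - 14)) = 6*(C*(-14 + C)) = 6*C*(-14 + C))
(-96 - 9) + K(12) = (-96 - 9) + 6*12*(-14 + 12) = -105 + 6*12*(-2) = -105 - 144 = -249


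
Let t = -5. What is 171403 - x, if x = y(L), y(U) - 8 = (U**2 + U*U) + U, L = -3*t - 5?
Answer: 171185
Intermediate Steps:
L = 10 (L = -3*(-5) - 5 = 15 - 5 = 10)
y(U) = 8 + U + 2*U**2 (y(U) = 8 + ((U**2 + U*U) + U) = 8 + ((U**2 + U**2) + U) = 8 + (2*U**2 + U) = 8 + (U + 2*U**2) = 8 + U + 2*U**2)
x = 218 (x = 8 + 10 + 2*10**2 = 8 + 10 + 2*100 = 8 + 10 + 200 = 218)
171403 - x = 171403 - 1*218 = 171403 - 218 = 171185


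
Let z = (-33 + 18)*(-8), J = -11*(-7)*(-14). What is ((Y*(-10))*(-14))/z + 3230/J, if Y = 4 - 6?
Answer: -8618/1617 ≈ -5.3296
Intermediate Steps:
J = -1078 (J = 77*(-14) = -1078)
Y = -2
z = 120 (z = -15*(-8) = 120)
((Y*(-10))*(-14))/z + 3230/J = (-2*(-10)*(-14))/120 + 3230/(-1078) = (20*(-14))*(1/120) + 3230*(-1/1078) = -280*1/120 - 1615/539 = -7/3 - 1615/539 = -8618/1617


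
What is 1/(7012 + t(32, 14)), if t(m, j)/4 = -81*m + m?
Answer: -1/3228 ≈ -0.00030979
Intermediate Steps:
t(m, j) = -320*m (t(m, j) = 4*(-81*m + m) = 4*(-80*m) = -320*m)
1/(7012 + t(32, 14)) = 1/(7012 - 320*32) = 1/(7012 - 10240) = 1/(-3228) = -1/3228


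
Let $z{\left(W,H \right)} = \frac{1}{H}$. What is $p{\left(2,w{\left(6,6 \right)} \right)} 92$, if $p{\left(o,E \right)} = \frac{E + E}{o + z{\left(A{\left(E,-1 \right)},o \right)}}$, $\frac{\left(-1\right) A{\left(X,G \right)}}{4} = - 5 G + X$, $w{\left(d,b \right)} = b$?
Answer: $\frac{2208}{5} \approx 441.6$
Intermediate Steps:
$A{\left(X,G \right)} = - 4 X + 20 G$ ($A{\left(X,G \right)} = - 4 \left(- 5 G + X\right) = - 4 \left(X - 5 G\right) = - 4 X + 20 G$)
$p{\left(o,E \right)} = \frac{2 E}{o + \frac{1}{o}}$ ($p{\left(o,E \right)} = \frac{E + E}{o + \frac{1}{o}} = \frac{2 E}{o + \frac{1}{o}}$)
$p{\left(2,w{\left(6,6 \right)} \right)} 92 = 2 \cdot 6 \cdot 2 \frac{1}{1 + 2^{2}} \cdot 92 = 2 \cdot 6 \cdot 2 \frac{1}{1 + 4} \cdot 92 = 2 \cdot 6 \cdot 2 \cdot \frac{1}{5} \cdot 92 = \frac{24}{5} \cdot 92 = \frac{2208}{5}$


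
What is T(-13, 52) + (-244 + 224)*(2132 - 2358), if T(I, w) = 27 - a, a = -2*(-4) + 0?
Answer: 4539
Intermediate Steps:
a = 8 (a = 8 + 0 = 8)
T(I, w) = 19 (T(I, w) = 27 - 1*8 = 27 - 8 = 19)
T(-13, 52) + (-244 + 224)*(2132 - 2358) = 19 + (-244 + 224)*(2132 - 2358) = 19 - 20*(-226) = 19 + 4520 = 4539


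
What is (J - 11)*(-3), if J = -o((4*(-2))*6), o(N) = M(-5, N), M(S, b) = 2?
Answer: 39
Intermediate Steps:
o(N) = 2
J = -2 (J = -1*2 = -2)
(J - 11)*(-3) = (-2 - 11)*(-3) = -13*(-3) = 39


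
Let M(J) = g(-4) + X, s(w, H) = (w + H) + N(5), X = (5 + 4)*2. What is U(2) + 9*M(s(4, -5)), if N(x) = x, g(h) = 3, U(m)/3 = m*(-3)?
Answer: 171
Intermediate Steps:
U(m) = -9*m (U(m) = 3*(m*(-3)) = 3*(-3*m) = -9*m)
X = 18 (X = 9*2 = 18)
s(w, H) = 5 + H + w (s(w, H) = (w + H) + 5 = (H + w) + 5 = 5 + H + w)
M(J) = 21 (M(J) = 3 + 18 = 21)
U(2) + 9*M(s(4, -5)) = -9*2 + 9*21 = -18 + 189 = 171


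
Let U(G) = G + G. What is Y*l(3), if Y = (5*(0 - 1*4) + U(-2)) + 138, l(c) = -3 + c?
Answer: 0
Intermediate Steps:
U(G) = 2*G
Y = 114 (Y = (5*(0 - 1*4) + 2*(-2)) + 138 = (5*(0 - 4) - 4) + 138 = (5*(-4) - 4) + 138 = (-20 - 4) + 138 = -24 + 138 = 114)
Y*l(3) = 114*(-3 + 3) = 114*0 = 0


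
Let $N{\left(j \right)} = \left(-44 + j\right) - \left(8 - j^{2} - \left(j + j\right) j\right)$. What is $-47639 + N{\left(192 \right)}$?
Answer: $63093$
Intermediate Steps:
$N{\left(j \right)} = -52 + j + 3 j^{2}$ ($N{\left(j \right)} = \left(-44 + j\right) - \left(8 - j^{2} - 2 j j\right) = \left(-44 + j\right) + \left(\left(j^{2} + 2 j^{2}\right) - 8\right) = \left(-44 + j\right) + \left(3 j^{2} - 8\right) = \left(-44 + j\right) + \left(-8 + 3 j^{2}\right) = -52 + j + 3 j^{2}$)
$-47639 + N{\left(192 \right)} = -47639 + \left(-52 + 192 + 3 \cdot 192^{2}\right) = -47639 + \left(-52 + 192 + 3 \cdot 36864\right) = -47639 + \left(-52 + 192 + 110592\right) = -47639 + 110732 = 63093$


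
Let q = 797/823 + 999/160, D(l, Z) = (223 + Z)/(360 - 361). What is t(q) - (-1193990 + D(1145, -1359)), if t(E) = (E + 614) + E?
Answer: 78578882817/65840 ≈ 1.1935e+6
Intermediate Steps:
D(l, Z) = -223 - Z (D(l, Z) = (223 + Z)/(-1) = (223 + Z)*(-1) = -223 - Z)
q = 949697/131680 (q = 797*(1/823) + 999*(1/160) = 797/823 + 999/160 = 949697/131680 ≈ 7.2122)
t(E) = 614 + 2*E (t(E) = (614 + E) + E = 614 + 2*E)
t(q) - (-1193990 + D(1145, -1359)) = (614 + 2*(949697/131680)) - (-1193990 + (-223 - 1*(-1359))) = (614 + 949697/65840) - (-1193990 + (-223 + 1359)) = 41375457/65840 - (-1193990 + 1136) = 41375457/65840 - 1*(-1192854) = 41375457/65840 + 1192854 = 78578882817/65840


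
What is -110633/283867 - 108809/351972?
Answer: -69827002679/99913235724 ≈ -0.69888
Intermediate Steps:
-110633/283867 - 108809/351972 = -69827002679/99913235724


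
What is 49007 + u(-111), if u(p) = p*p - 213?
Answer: 61115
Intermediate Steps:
u(p) = -213 + p**2 (u(p) = p**2 - 213 = -213 + p**2)
49007 + u(-111) = 49007 + (-213 + (-111)**2) = 49007 + (-213 + 12321) = 49007 + 12108 = 61115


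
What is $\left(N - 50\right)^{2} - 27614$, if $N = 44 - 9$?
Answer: $-27389$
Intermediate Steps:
$N = 35$
$\left(N - 50\right)^{2} - 27614 = \left(35 - 50\right)^{2} - 27614 = \left(-15\right)^{2} - 27614 = 225 - 27614 = -27389$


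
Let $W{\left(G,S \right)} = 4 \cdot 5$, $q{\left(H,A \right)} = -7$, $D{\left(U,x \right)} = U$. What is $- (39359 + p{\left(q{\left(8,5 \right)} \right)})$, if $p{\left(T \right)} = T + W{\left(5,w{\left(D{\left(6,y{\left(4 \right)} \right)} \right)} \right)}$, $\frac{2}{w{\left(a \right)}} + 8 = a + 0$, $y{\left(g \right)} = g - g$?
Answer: $-39372$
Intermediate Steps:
$y{\left(g \right)} = 0$
$w{\left(a \right)} = \frac{2}{-8 + a}$ ($w{\left(a \right)} = \frac{2}{-8 + \left(a + 0\right)} = \frac{2}{-8 + a}$)
$W{\left(G,S \right)} = 20$
$p{\left(T \right)} = 20 + T$ ($p{\left(T \right)} = T + 20 = 20 + T$)
$- (39359 + p{\left(q{\left(8,5 \right)} \right)}) = - (39359 + \left(20 - 7\right)) = - (39359 + 13) = \left(-1\right) 39372 = -39372$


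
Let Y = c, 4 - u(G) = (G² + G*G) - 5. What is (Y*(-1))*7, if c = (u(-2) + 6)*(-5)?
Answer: 245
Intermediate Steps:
u(G) = 9 - 2*G² (u(G) = 4 - ((G² + G*G) - 5) = 4 - ((G² + G²) - 5) = 4 - (2*G² - 5) = 4 - (-5 + 2*G²) = 4 + (5 - 2*G²) = 9 - 2*G²)
c = -35 (c = ((9 - 2*(-2)²) + 6)*(-5) = ((9 - 2*4) + 6)*(-5) = ((9 - 8) + 6)*(-5) = (1 + 6)*(-5) = 7*(-5) = -35)
Y = -35
(Y*(-1))*7 = -35*(-1)*7 = 35*7 = 245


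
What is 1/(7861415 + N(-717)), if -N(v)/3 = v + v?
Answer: 1/7865717 ≈ 1.2713e-7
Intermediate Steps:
N(v) = -6*v (N(v) = -3*(v + v) = -6*v)
1/(7861415 + N(-717)) = 1/(7861415 - 6*(-717)) = 1/(7861415 + 4302) = 1/7865717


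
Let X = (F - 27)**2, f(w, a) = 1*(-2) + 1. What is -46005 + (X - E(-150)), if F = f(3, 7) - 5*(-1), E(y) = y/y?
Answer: -45477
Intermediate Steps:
f(w, a) = -1 (f(w, a) = -2 + 1 = -1)
E(y) = 1
F = 4 (F = -1 - 5*(-1) = -1 + 5 = 4)
X = 529 (X = (4 - 27)**2 = (-23)**2 = 529)
-46005 + (X - E(-150)) = -46005 + (529 - 1*1) = -46005 + (529 - 1) = -46005 + 528 = -45477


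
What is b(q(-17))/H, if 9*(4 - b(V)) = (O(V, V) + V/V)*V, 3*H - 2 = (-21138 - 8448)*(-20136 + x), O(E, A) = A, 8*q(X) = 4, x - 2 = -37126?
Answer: 47/6776377448 ≈ 6.9359e-9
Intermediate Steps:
x = -37124 (x = 2 - 37126 = -37124)
q(X) = ½ (q(X) = (⅛)*4 = ½)
H = 1694094362/3 (H = ⅔ + ((-21138 - 8448)*(-20136 - 37124))/3 = ⅔ + (-29586*(-57260))/3 = ⅔ + (⅓)*1694094360 = ⅔ + 564698120 = 1694094362/3 ≈ 5.6470e+8)
b(V) = 4 - V*(1 + V)/9 (b(V) = 4 - (V + V/V)*V/9 = 4 - (V + 1)*V/9 = 4 - (1 + V)*V/9 = 4 - V*(1 + V)/9)
b(q(-17))/H = (4 - ⅑*½ - (½)²/9)/(1694094362/3) = (4 - 1/18 - ⅑*¼)*(3/1694094362) = (4 - 1/18 - 1/36)*(3/1694094362) = (47/12)*(3/1694094362) = 47/6776377448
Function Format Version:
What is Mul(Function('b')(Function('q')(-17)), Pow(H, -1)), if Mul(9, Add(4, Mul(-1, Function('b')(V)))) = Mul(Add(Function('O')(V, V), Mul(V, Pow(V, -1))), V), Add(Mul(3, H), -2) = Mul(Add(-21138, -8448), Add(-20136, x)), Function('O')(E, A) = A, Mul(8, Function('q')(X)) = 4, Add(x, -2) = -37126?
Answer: Rational(47, 6776377448) ≈ 6.9359e-9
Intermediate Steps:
x = -37124 (x = Add(2, -37126) = -37124)
Function('q')(X) = Rational(1, 2) (Function('q')(X) = Mul(Rational(1, 8), 4) = Rational(1, 2))
H = Rational(1694094362, 3) (H = Add(Rational(2, 3), Mul(Rational(1, 3), Mul(Add(-21138, -8448), Add(-20136, -37124)))) = Add(Rational(2, 3), Mul(Rational(1, 3), Mul(-29586, -57260))) = Add(Rational(2, 3), Mul(Rational(1, 3), 1694094360)) = Add(Rational(2, 3), 564698120) = Rational(1694094362, 3) ≈ 5.6470e+8)
Function('b')(V) = Add(4, Mul(Rational(-1, 9), V, Add(1, V))) (Function('b')(V) = Add(4, Mul(Rational(-1, 9), Mul(Add(V, Mul(V, Pow(V, -1))), V))) = Add(4, Mul(Rational(-1, 9), Mul(Add(V, 1), V))) = Add(4, Mul(Rational(-1, 9), Mul(Add(1, V), V))) = Add(4, Mul(Rational(-1, 9), Mul(V, Add(1, V)))) = Add(4, Mul(Rational(-1, 9), V, Add(1, V))))
Mul(Function('b')(Function('q')(-17)), Pow(H, -1)) = Mul(Add(4, Mul(Rational(-1, 9), Rational(1, 2)), Mul(Rational(-1, 9), Pow(Rational(1, 2), 2))), Pow(Rational(1694094362, 3), -1)) = Mul(Add(4, Rational(-1, 18), Mul(Rational(-1, 9), Rational(1, 4))), Rational(3, 1694094362)) = Mul(Add(4, Rational(-1, 18), Rational(-1, 36)), Rational(3, 1694094362)) = Mul(Rational(47, 12), Rational(3, 1694094362)) = Rational(47, 6776377448)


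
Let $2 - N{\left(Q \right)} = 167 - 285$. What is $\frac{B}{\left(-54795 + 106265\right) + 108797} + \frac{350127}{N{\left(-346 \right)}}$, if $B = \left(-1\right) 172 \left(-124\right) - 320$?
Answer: $\frac{18705441623}{6410680} \approx 2917.9$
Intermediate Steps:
$B = 21008$ ($B = \left(-172\right) \left(-124\right) - 320 = 21328 - 320 = 21008$)
$N{\left(Q \right)} = 120$ ($N{\left(Q \right)} = 2 - \left(167 - 285\right) = 2 - -118 = 2 + 118 = 120$)
$\frac{B}{\left(-54795 + 106265\right) + 108797} + \frac{350127}{N{\left(-346 \right)}} = \frac{21008}{\left(-54795 + 106265\right) + 108797} + \frac{350127}{120} = \frac{21008}{51470 + 108797} + 350127 \cdot \frac{1}{120} = \frac{21008}{160267} + \frac{116709}{40} = \frac{18705441623}{6410680}$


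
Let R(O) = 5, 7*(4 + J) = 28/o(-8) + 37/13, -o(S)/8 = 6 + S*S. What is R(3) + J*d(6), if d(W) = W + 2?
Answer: -10831/455 ≈ -23.804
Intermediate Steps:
o(S) = -48 - 8*S² (o(S) = -8*(6 + S*S) = -8*(6 + S²) = -48 - 8*S²)
d(W) = 2 + W
J = -6553/1820 (J = -4 + (28/(-48 - 8*(-8)²) + 37/13)/7 = -4 + (28/(-48 - 8*64) + 37*(1/13))/7 = -4 + (28/(-48 - 512) + 37/13)/7 = -4 + (28/(-560) + 37/13)/7 = -4 + (28*(-1/560) + 37/13)/7 = -4 + (-1/20 + 37/13)/7 = -4 + (⅐)*(727/260) = -4 + 727/1820 = -6553/1820 ≈ -3.6005)
R(3) + J*d(6) = 5 - 6553*(2 + 6)/1820 = 5 - 6553/1820*8 = 5 - 13106/455 = -10831/455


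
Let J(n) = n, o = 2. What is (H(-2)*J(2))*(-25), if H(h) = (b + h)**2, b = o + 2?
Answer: -200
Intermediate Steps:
b = 4 (b = 2 + 2 = 4)
H(h) = (4 + h)**2
(H(-2)*J(2))*(-25) = ((4 - 2)**2*2)*(-25) = (2**2*2)*(-25) = (4*2)*(-25) = 8*(-25) = -200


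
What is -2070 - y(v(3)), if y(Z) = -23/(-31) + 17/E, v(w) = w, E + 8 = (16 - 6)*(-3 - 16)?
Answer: -12709687/6138 ≈ -2070.7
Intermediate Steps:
E = -198 (E = -8 + (16 - 6)*(-3 - 16) = -8 + 10*(-19) = -8 - 190 = -198)
y(Z) = 4027/6138 (y(Z) = -23/(-31) + 17/(-198) = -23*(-1/31) + 17*(-1/198) = 23/31 - 17/198 = 4027/6138)
-2070 - y(v(3)) = -2070 - 1*4027/6138 = -2070 - 4027/6138 = -12709687/6138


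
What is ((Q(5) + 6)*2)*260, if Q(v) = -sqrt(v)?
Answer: 3120 - 520*sqrt(5) ≈ 1957.2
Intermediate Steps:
((Q(5) + 6)*2)*260 = ((-sqrt(5) + 6)*2)*260 = ((6 - sqrt(5))*2)*260 = (12 - 2*sqrt(5))*260 = 3120 - 520*sqrt(5)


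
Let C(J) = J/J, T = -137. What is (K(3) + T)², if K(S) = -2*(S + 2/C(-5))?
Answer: 21609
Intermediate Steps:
C(J) = 1
K(S) = -4 - 2*S (K(S) = -2*(S + 2/1) = -2*(S + 2*1) = -2*(S + 2) = -2*(2 + S) = -4 - 2*S)
(K(3) + T)² = ((-4 - 2*3) - 137)² = ((-4 - 6) - 137)² = (-10 - 137)² = (-147)² = 21609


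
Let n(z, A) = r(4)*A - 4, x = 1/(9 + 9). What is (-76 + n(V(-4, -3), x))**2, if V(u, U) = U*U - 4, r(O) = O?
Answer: 515524/81 ≈ 6364.5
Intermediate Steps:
V(u, U) = -4 + U**2 (V(u, U) = U**2 - 4 = -4 + U**2)
x = 1/18 ≈ 0.055556
n(z, A) = -4 + 4*A (n(z, A) = 4*A - 4 = -4 + 4*A)
(-76 + n(V(-4, -3), x))**2 = (-76 + (-4 + 4*(1/18)))**2 = (-76 + (-4 + 2/9))**2 = (-76 - 34/9)**2 = (-718/9)**2 = 515524/81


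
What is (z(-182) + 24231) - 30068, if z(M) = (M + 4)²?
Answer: 25847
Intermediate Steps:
z(M) = (4 + M)²
(z(-182) + 24231) - 30068 = ((4 - 182)² + 24231) - 30068 = ((-178)² + 24231) - 30068 = (31684 + 24231) - 30068 = 55915 - 30068 = 25847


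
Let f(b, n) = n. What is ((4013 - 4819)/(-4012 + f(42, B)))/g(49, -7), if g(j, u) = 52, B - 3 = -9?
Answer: 31/8036 ≈ 0.0038576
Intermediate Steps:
B = -6 (B = 3 - 9 = -6)
((4013 - 4819)/(-4012 + f(42, B)))/g(49, -7) = ((4013 - 4819)/(-4012 - 6))/52 = -806/(-4018)*(1/52) = -806*(-1/4018)*(1/52) = (403/2009)*(1/52) = 31/8036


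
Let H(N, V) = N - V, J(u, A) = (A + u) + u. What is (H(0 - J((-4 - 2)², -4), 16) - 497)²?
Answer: 337561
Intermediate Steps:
J(u, A) = A + 2*u
(H(0 - J((-4 - 2)², -4), 16) - 497)² = (((0 - (-4 + 2*(-4 - 2)²)) - 1*16) - 497)² = (((0 - (-4 + 2*(-6)²)) - 16) - 497)² = (((0 - (-4 + 2*36)) - 16) - 497)² = (((0 - (-4 + 72)) - 16) - 497)² = (((0 - 1*68) - 16) - 497)² = (((0 - 68) - 16) - 497)² = ((-68 - 16) - 497)² = (-84 - 497)² = (-581)² = 337561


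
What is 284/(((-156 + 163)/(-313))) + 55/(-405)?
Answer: -7200329/567 ≈ -12699.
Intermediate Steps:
284/(((-156 + 163)/(-313))) + 55/(-405) = 284/((7*(-1/313))) + 55*(-1/405) = 284/(-7/313) - 11/81 = 284*(-313/7) - 11/81 = -88892/7 - 11/81 = -7200329/567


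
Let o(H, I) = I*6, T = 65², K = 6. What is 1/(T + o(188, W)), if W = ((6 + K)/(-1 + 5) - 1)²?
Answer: 1/4249 ≈ 0.00023535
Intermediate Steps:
T = 4225
W = 4 (W = ((6 + 6)/(-1 + 5) - 1)² = (12/4 - 1)² = (12*(¼) - 1)² = (3 - 1)² = 2² = 4)
o(H, I) = 6*I
1/(T + o(188, W)) = 1/(4225 + 6*4) = 1/(4225 + 24) = 1/4249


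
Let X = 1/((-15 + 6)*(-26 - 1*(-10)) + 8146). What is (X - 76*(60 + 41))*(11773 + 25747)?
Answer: -238754914328/829 ≈ -2.8800e+8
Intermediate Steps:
X = 1/8290 (X = 1/(-9*(-26 + 10) + 8146) = 1/(-9*(-16) + 8146) = 1/(144 + 8146) = 1/8290 ≈ 0.00012063)
(X - 76*(60 + 41))*(11773 + 25747) = (1/8290 - 76*(60 + 41))*(11773 + 25747) = (1/8290 - 76*101)*37520 = (1/8290 - 7676)*37520 = -63634039/8290*37520 = -238754914328/829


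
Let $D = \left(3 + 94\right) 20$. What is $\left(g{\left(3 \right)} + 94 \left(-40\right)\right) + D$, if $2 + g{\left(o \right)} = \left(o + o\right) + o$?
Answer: $-1813$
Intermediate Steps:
$g{\left(o \right)} = -2 + 3 o$ ($g{\left(o \right)} = -2 + \left(\left(o + o\right) + o\right) = -2 + \left(2 o + o\right) = -2 + 3 o$)
$D = 1940$ ($D = 97 \cdot 20 = 1940$)
$\left(g{\left(3 \right)} + 94 \left(-40\right)\right) + D = \left(\left(-2 + 3 \cdot 3\right) + 94 \left(-40\right)\right) + 1940 = \left(\left(-2 + 9\right) - 3760\right) + 1940 = \left(7 - 3760\right) + 1940 = -3753 + 1940 = -1813$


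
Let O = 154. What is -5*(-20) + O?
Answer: 254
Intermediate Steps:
-5*(-20) + O = -5*(-20) + 154 = 100 + 154 = 254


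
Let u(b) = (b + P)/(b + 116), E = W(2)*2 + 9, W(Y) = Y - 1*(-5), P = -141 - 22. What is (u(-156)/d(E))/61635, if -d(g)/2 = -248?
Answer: 319/1222838400 ≈ 2.6087e-7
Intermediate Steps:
P = -163
W(Y) = 5 + Y (W(Y) = Y + 5 = 5 + Y)
E = 23 (E = (5 + 2)*2 + 9 = 7*2 + 9 = 14 + 9 = 23)
u(b) = (-163 + b)/(116 + b) (u(b) = (b - 163)/(b + 116) = (-163 + b)/(116 + b))
d(g) = 496 (d(g) = -2*(-248) = 496)
(u(-156)/d(E))/61635 = (((-163 - 156)/(116 - 156))/496)/61635 = ((-319/(-40))*(1/496))*(1/61635) = (-1/40*(-319)*(1/496))*(1/61635) = ((319/40)*(1/496))*(1/61635) = (319/19840)*(1/61635) = 319/1222838400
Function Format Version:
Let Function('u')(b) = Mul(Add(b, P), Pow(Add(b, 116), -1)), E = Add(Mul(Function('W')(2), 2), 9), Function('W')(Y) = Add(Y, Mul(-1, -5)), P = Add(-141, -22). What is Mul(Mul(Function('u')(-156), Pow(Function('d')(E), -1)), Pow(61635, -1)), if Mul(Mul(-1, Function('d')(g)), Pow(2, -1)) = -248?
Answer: Rational(319, 1222838400) ≈ 2.6087e-7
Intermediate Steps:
P = -163
Function('W')(Y) = Add(5, Y) (Function('W')(Y) = Add(Y, 5) = Add(5, Y))
E = 23 (E = Add(Mul(Add(5, 2), 2), 9) = Add(Mul(7, 2), 9) = Add(14, 9) = 23)
Function('u')(b) = Mul(Pow(Add(116, b), -1), Add(-163, b)) (Function('u')(b) = Mul(Add(b, -163), Pow(Add(b, 116), -1)) = Mul(Add(-163, b), Pow(Add(116, b), -1)) = Mul(Pow(Add(116, b), -1), Add(-163, b)))
Function('d')(g) = 496 (Function('d')(g) = Mul(-2, -248) = 496)
Mul(Mul(Function('u')(-156), Pow(Function('d')(E), -1)), Pow(61635, -1)) = Mul(Mul(Mul(Pow(Add(116, -156), -1), Add(-163, -156)), Pow(496, -1)), Pow(61635, -1)) = Mul(Mul(Mul(Pow(-40, -1), -319), Rational(1, 496)), Rational(1, 61635)) = Mul(Mul(Mul(Rational(-1, 40), -319), Rational(1, 496)), Rational(1, 61635)) = Mul(Mul(Rational(319, 40), Rational(1, 496)), Rational(1, 61635)) = Mul(Rational(319, 19840), Rational(1, 61635)) = Rational(319, 1222838400)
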